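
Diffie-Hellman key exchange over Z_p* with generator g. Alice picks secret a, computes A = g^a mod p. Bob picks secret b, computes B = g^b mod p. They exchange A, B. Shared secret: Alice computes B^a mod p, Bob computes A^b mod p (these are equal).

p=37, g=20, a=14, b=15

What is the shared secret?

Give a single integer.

A = 20^14 mod 37  (bits of 14 = 1110)
  bit 0 = 1: r = r^2 * 20 mod 37 = 1^2 * 20 = 1*20 = 20
  bit 1 = 1: r = r^2 * 20 mod 37 = 20^2 * 20 = 30*20 = 8
  bit 2 = 1: r = r^2 * 20 mod 37 = 8^2 * 20 = 27*20 = 22
  bit 3 = 0: r = r^2 mod 37 = 22^2 = 3
  -> A = 3
B = 20^15 mod 37  (bits of 15 = 1111)
  bit 0 = 1: r = r^2 * 20 mod 37 = 1^2 * 20 = 1*20 = 20
  bit 1 = 1: r = r^2 * 20 mod 37 = 20^2 * 20 = 30*20 = 8
  bit 2 = 1: r = r^2 * 20 mod 37 = 8^2 * 20 = 27*20 = 22
  bit 3 = 1: r = r^2 * 20 mod 37 = 22^2 * 20 = 3*20 = 23
  -> B = 23
s = B^a = 23^14 mod 37  (bits of 14 = 1110)
  bit 0 = 1: r = r^2 * 23 mod 37 = 1^2 * 23 = 1*23 = 23
  bit 1 = 1: r = r^2 * 23 mod 37 = 23^2 * 23 = 11*23 = 31
  bit 2 = 1: r = r^2 * 23 mod 37 = 31^2 * 23 = 36*23 = 14
  bit 3 = 0: r = r^2 mod 37 = 14^2 = 11
  -> s = B^a = 11

Answer: 11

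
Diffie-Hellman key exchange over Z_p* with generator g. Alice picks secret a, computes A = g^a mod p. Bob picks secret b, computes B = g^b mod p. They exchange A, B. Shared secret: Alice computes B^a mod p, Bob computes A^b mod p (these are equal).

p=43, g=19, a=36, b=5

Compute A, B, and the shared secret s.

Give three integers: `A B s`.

Answer: 4 30 35

Derivation:
A = 19^36 mod 43  (bits of 36 = 100100)
  bit 0 = 1: r = r^2 * 19 mod 43 = 1^2 * 19 = 1*19 = 19
  bit 1 = 0: r = r^2 mod 43 = 19^2 = 17
  bit 2 = 0: r = r^2 mod 43 = 17^2 = 31
  bit 3 = 1: r = r^2 * 19 mod 43 = 31^2 * 19 = 15*19 = 27
  bit 4 = 0: r = r^2 mod 43 = 27^2 = 41
  bit 5 = 0: r = r^2 mod 43 = 41^2 = 4
  -> A = 4
B = 19^5 mod 43  (bits of 5 = 101)
  bit 0 = 1: r = r^2 * 19 mod 43 = 1^2 * 19 = 1*19 = 19
  bit 1 = 0: r = r^2 mod 43 = 19^2 = 17
  bit 2 = 1: r = r^2 * 19 mod 43 = 17^2 * 19 = 31*19 = 30
  -> B = 30
s = B^a = 30^36 mod 43  (bits of 36 = 100100)
  bit 0 = 1: r = r^2 * 30 mod 43 = 1^2 * 30 = 1*30 = 30
  bit 1 = 0: r = r^2 mod 43 = 30^2 = 40
  bit 2 = 0: r = r^2 mod 43 = 40^2 = 9
  bit 3 = 1: r = r^2 * 30 mod 43 = 9^2 * 30 = 38*30 = 22
  bit 4 = 0: r = r^2 mod 43 = 22^2 = 11
  bit 5 = 0: r = r^2 mod 43 = 11^2 = 35
  -> s = B^a = 35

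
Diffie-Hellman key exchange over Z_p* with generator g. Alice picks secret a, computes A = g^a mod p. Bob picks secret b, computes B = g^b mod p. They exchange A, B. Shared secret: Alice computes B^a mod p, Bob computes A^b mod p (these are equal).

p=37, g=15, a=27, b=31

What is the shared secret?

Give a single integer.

A = 15^27 mod 37  (bits of 27 = 11011)
  bit 0 = 1: r = r^2 * 15 mod 37 = 1^2 * 15 = 1*15 = 15
  bit 1 = 1: r = r^2 * 15 mod 37 = 15^2 * 15 = 3*15 = 8
  bit 2 = 0: r = r^2 mod 37 = 8^2 = 27
  bit 3 = 1: r = r^2 * 15 mod 37 = 27^2 * 15 = 26*15 = 20
  bit 4 = 1: r = r^2 * 15 mod 37 = 20^2 * 15 = 30*15 = 6
  -> A = 6
B = 15^31 mod 37  (bits of 31 = 11111)
  bit 0 = 1: r = r^2 * 15 mod 37 = 1^2 * 15 = 1*15 = 15
  bit 1 = 1: r = r^2 * 15 mod 37 = 15^2 * 15 = 3*15 = 8
  bit 2 = 1: r = r^2 * 15 mod 37 = 8^2 * 15 = 27*15 = 35
  bit 3 = 1: r = r^2 * 15 mod 37 = 35^2 * 15 = 4*15 = 23
  bit 4 = 1: r = r^2 * 15 mod 37 = 23^2 * 15 = 11*15 = 17
  -> B = 17
s = B^a = 17^27 mod 37  (bits of 27 = 11011)
  bit 0 = 1: r = r^2 * 17 mod 37 = 1^2 * 17 = 1*17 = 17
  bit 1 = 1: r = r^2 * 17 mod 37 = 17^2 * 17 = 30*17 = 29
  bit 2 = 0: r = r^2 mod 37 = 29^2 = 27
  bit 3 = 1: r = r^2 * 17 mod 37 = 27^2 * 17 = 26*17 = 35
  bit 4 = 1: r = r^2 * 17 mod 37 = 35^2 * 17 = 4*17 = 31
  -> s = B^a = 31

Answer: 31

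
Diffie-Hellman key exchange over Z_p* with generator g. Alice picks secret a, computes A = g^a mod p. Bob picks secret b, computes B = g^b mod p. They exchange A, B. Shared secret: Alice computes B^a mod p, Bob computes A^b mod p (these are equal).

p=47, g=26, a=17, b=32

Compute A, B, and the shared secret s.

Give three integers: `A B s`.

A = 26^17 mod 47  (bits of 17 = 10001)
  bit 0 = 1: r = r^2 * 26 mod 47 = 1^2 * 26 = 1*26 = 26
  bit 1 = 0: r = r^2 mod 47 = 26^2 = 18
  bit 2 = 0: r = r^2 mod 47 = 18^2 = 42
  bit 3 = 0: r = r^2 mod 47 = 42^2 = 25
  bit 4 = 1: r = r^2 * 26 mod 47 = 25^2 * 26 = 14*26 = 35
  -> A = 35
B = 26^32 mod 47  (bits of 32 = 100000)
  bit 0 = 1: r = r^2 * 26 mod 47 = 1^2 * 26 = 1*26 = 26
  bit 1 = 0: r = r^2 mod 47 = 26^2 = 18
  bit 2 = 0: r = r^2 mod 47 = 18^2 = 42
  bit 3 = 0: r = r^2 mod 47 = 42^2 = 25
  bit 4 = 0: r = r^2 mod 47 = 25^2 = 14
  bit 5 = 0: r = r^2 mod 47 = 14^2 = 8
  -> B = 8
s = B^a = 8^17 mod 47  (bits of 17 = 10001)
  bit 0 = 1: r = r^2 * 8 mod 47 = 1^2 * 8 = 1*8 = 8
  bit 1 = 0: r = r^2 mod 47 = 8^2 = 17
  bit 2 = 0: r = r^2 mod 47 = 17^2 = 7
  bit 3 = 0: r = r^2 mod 47 = 7^2 = 2
  bit 4 = 1: r = r^2 * 8 mod 47 = 2^2 * 8 = 4*8 = 32
  -> s = B^a = 32

Answer: 35 8 32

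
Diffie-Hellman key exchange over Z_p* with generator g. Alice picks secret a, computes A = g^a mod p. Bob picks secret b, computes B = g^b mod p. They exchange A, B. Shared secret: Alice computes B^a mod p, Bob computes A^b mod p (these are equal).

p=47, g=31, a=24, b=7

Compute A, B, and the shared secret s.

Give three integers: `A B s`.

Answer: 16 15 32

Derivation:
A = 31^24 mod 47  (bits of 24 = 11000)
  bit 0 = 1: r = r^2 * 31 mod 47 = 1^2 * 31 = 1*31 = 31
  bit 1 = 1: r = r^2 * 31 mod 47 = 31^2 * 31 = 21*31 = 40
  bit 2 = 0: r = r^2 mod 47 = 40^2 = 2
  bit 3 = 0: r = r^2 mod 47 = 2^2 = 4
  bit 4 = 0: r = r^2 mod 47 = 4^2 = 16
  -> A = 16
B = 31^7 mod 47  (bits of 7 = 111)
  bit 0 = 1: r = r^2 * 31 mod 47 = 1^2 * 31 = 1*31 = 31
  bit 1 = 1: r = r^2 * 31 mod 47 = 31^2 * 31 = 21*31 = 40
  bit 2 = 1: r = r^2 * 31 mod 47 = 40^2 * 31 = 2*31 = 15
  -> B = 15
s = B^a = 15^24 mod 47  (bits of 24 = 11000)
  bit 0 = 1: r = r^2 * 15 mod 47 = 1^2 * 15 = 1*15 = 15
  bit 1 = 1: r = r^2 * 15 mod 47 = 15^2 * 15 = 37*15 = 38
  bit 2 = 0: r = r^2 mod 47 = 38^2 = 34
  bit 3 = 0: r = r^2 mod 47 = 34^2 = 28
  bit 4 = 0: r = r^2 mod 47 = 28^2 = 32
  -> s = B^a = 32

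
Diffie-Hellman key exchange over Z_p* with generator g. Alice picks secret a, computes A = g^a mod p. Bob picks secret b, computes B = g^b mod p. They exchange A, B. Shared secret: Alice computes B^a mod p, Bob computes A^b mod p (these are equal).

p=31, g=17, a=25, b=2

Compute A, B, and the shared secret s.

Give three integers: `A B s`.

Answer: 6 10 5

Derivation:
A = 17^25 mod 31  (bits of 25 = 11001)
  bit 0 = 1: r = r^2 * 17 mod 31 = 1^2 * 17 = 1*17 = 17
  bit 1 = 1: r = r^2 * 17 mod 31 = 17^2 * 17 = 10*17 = 15
  bit 2 = 0: r = r^2 mod 31 = 15^2 = 8
  bit 3 = 0: r = r^2 mod 31 = 8^2 = 2
  bit 4 = 1: r = r^2 * 17 mod 31 = 2^2 * 17 = 4*17 = 6
  -> A = 6
B = 17^2 mod 31  (bits of 2 = 10)
  bit 0 = 1: r = r^2 * 17 mod 31 = 1^2 * 17 = 1*17 = 17
  bit 1 = 0: r = r^2 mod 31 = 17^2 = 10
  -> B = 10
s = B^a = 10^25 mod 31  (bits of 25 = 11001)
  bit 0 = 1: r = r^2 * 10 mod 31 = 1^2 * 10 = 1*10 = 10
  bit 1 = 1: r = r^2 * 10 mod 31 = 10^2 * 10 = 7*10 = 8
  bit 2 = 0: r = r^2 mod 31 = 8^2 = 2
  bit 3 = 0: r = r^2 mod 31 = 2^2 = 4
  bit 4 = 1: r = r^2 * 10 mod 31 = 4^2 * 10 = 16*10 = 5
  -> s = B^a = 5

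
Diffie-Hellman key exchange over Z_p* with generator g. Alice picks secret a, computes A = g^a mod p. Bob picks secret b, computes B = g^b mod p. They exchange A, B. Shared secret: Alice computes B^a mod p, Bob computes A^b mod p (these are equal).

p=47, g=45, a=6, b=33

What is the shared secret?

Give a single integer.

A = 45^6 mod 47  (bits of 6 = 110)
  bit 0 = 1: r = r^2 * 45 mod 47 = 1^2 * 45 = 1*45 = 45
  bit 1 = 1: r = r^2 * 45 mod 47 = 45^2 * 45 = 4*45 = 39
  bit 2 = 0: r = r^2 mod 47 = 39^2 = 17
  -> A = 17
B = 45^33 mod 47  (bits of 33 = 100001)
  bit 0 = 1: r = r^2 * 45 mod 47 = 1^2 * 45 = 1*45 = 45
  bit 1 = 0: r = r^2 mod 47 = 45^2 = 4
  bit 2 = 0: r = r^2 mod 47 = 4^2 = 16
  bit 3 = 0: r = r^2 mod 47 = 16^2 = 21
  bit 4 = 0: r = r^2 mod 47 = 21^2 = 18
  bit 5 = 1: r = r^2 * 45 mod 47 = 18^2 * 45 = 42*45 = 10
  -> B = 10
s = B^a = 10^6 mod 47  (bits of 6 = 110)
  bit 0 = 1: r = r^2 * 10 mod 47 = 1^2 * 10 = 1*10 = 10
  bit 1 = 1: r = r^2 * 10 mod 47 = 10^2 * 10 = 6*10 = 13
  bit 2 = 0: r = r^2 mod 47 = 13^2 = 28
  -> s = B^a = 28

Answer: 28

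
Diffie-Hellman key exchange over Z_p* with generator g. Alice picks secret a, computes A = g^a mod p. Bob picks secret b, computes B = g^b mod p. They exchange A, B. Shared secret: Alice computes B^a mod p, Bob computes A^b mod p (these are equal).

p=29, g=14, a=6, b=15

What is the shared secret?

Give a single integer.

Answer: 5

Derivation:
A = 14^6 mod 29  (bits of 6 = 110)
  bit 0 = 1: r = r^2 * 14 mod 29 = 1^2 * 14 = 1*14 = 14
  bit 1 = 1: r = r^2 * 14 mod 29 = 14^2 * 14 = 22*14 = 18
  bit 2 = 0: r = r^2 mod 29 = 18^2 = 5
  -> A = 5
B = 14^15 mod 29  (bits of 15 = 1111)
  bit 0 = 1: r = r^2 * 14 mod 29 = 1^2 * 14 = 1*14 = 14
  bit 1 = 1: r = r^2 * 14 mod 29 = 14^2 * 14 = 22*14 = 18
  bit 2 = 1: r = r^2 * 14 mod 29 = 18^2 * 14 = 5*14 = 12
  bit 3 = 1: r = r^2 * 14 mod 29 = 12^2 * 14 = 28*14 = 15
  -> B = 15
s = B^a = 15^6 mod 29  (bits of 6 = 110)
  bit 0 = 1: r = r^2 * 15 mod 29 = 1^2 * 15 = 1*15 = 15
  bit 1 = 1: r = r^2 * 15 mod 29 = 15^2 * 15 = 22*15 = 11
  bit 2 = 0: r = r^2 mod 29 = 11^2 = 5
  -> s = B^a = 5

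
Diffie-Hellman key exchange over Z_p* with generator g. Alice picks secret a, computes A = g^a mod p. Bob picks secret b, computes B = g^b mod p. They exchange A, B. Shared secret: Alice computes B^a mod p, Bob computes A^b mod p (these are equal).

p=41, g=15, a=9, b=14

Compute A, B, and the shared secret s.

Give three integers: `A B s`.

Answer: 24 8 5

Derivation:
A = 15^9 mod 41  (bits of 9 = 1001)
  bit 0 = 1: r = r^2 * 15 mod 41 = 1^2 * 15 = 1*15 = 15
  bit 1 = 0: r = r^2 mod 41 = 15^2 = 20
  bit 2 = 0: r = r^2 mod 41 = 20^2 = 31
  bit 3 = 1: r = r^2 * 15 mod 41 = 31^2 * 15 = 18*15 = 24
  -> A = 24
B = 15^14 mod 41  (bits of 14 = 1110)
  bit 0 = 1: r = r^2 * 15 mod 41 = 1^2 * 15 = 1*15 = 15
  bit 1 = 1: r = r^2 * 15 mod 41 = 15^2 * 15 = 20*15 = 13
  bit 2 = 1: r = r^2 * 15 mod 41 = 13^2 * 15 = 5*15 = 34
  bit 3 = 0: r = r^2 mod 41 = 34^2 = 8
  -> B = 8
s = B^a = 8^9 mod 41  (bits of 9 = 1001)
  bit 0 = 1: r = r^2 * 8 mod 41 = 1^2 * 8 = 1*8 = 8
  bit 1 = 0: r = r^2 mod 41 = 8^2 = 23
  bit 2 = 0: r = r^2 mod 41 = 23^2 = 37
  bit 3 = 1: r = r^2 * 8 mod 41 = 37^2 * 8 = 16*8 = 5
  -> s = B^a = 5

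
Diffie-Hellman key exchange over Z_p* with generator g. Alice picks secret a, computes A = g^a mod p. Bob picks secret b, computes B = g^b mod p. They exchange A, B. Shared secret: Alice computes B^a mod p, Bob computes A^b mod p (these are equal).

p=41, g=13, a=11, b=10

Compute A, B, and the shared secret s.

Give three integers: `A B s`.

A = 13^11 mod 41  (bits of 11 = 1011)
  bit 0 = 1: r = r^2 * 13 mod 41 = 1^2 * 13 = 1*13 = 13
  bit 1 = 0: r = r^2 mod 41 = 13^2 = 5
  bit 2 = 1: r = r^2 * 13 mod 41 = 5^2 * 13 = 25*13 = 38
  bit 3 = 1: r = r^2 * 13 mod 41 = 38^2 * 13 = 9*13 = 35
  -> A = 35
B = 13^10 mod 41  (bits of 10 = 1010)
  bit 0 = 1: r = r^2 * 13 mod 41 = 1^2 * 13 = 1*13 = 13
  bit 1 = 0: r = r^2 mod 41 = 13^2 = 5
  bit 2 = 1: r = r^2 * 13 mod 41 = 5^2 * 13 = 25*13 = 38
  bit 3 = 0: r = r^2 mod 41 = 38^2 = 9
  -> B = 9
s = B^a = 9^11 mod 41  (bits of 11 = 1011)
  bit 0 = 1: r = r^2 * 9 mod 41 = 1^2 * 9 = 1*9 = 9
  bit 1 = 0: r = r^2 mod 41 = 9^2 = 40
  bit 2 = 1: r = r^2 * 9 mod 41 = 40^2 * 9 = 1*9 = 9
  bit 3 = 1: r = r^2 * 9 mod 41 = 9^2 * 9 = 40*9 = 32
  -> s = B^a = 32

Answer: 35 9 32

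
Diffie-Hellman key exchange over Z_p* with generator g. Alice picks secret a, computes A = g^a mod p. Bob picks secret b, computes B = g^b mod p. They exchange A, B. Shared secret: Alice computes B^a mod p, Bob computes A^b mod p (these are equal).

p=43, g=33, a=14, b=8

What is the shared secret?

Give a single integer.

Answer: 6

Derivation:
A = 33^14 mod 43  (bits of 14 = 1110)
  bit 0 = 1: r = r^2 * 33 mod 43 = 1^2 * 33 = 1*33 = 33
  bit 1 = 1: r = r^2 * 33 mod 43 = 33^2 * 33 = 14*33 = 32
  bit 2 = 1: r = r^2 * 33 mod 43 = 32^2 * 33 = 35*33 = 37
  bit 3 = 0: r = r^2 mod 43 = 37^2 = 36
  -> A = 36
B = 33^8 mod 43  (bits of 8 = 1000)
  bit 0 = 1: r = r^2 * 33 mod 43 = 1^2 * 33 = 1*33 = 33
  bit 1 = 0: r = r^2 mod 43 = 33^2 = 14
  bit 2 = 0: r = r^2 mod 43 = 14^2 = 24
  bit 3 = 0: r = r^2 mod 43 = 24^2 = 17
  -> B = 17
s = B^a = 17^14 mod 43  (bits of 14 = 1110)
  bit 0 = 1: r = r^2 * 17 mod 43 = 1^2 * 17 = 1*17 = 17
  bit 1 = 1: r = r^2 * 17 mod 43 = 17^2 * 17 = 31*17 = 11
  bit 2 = 1: r = r^2 * 17 mod 43 = 11^2 * 17 = 35*17 = 36
  bit 3 = 0: r = r^2 mod 43 = 36^2 = 6
  -> s = B^a = 6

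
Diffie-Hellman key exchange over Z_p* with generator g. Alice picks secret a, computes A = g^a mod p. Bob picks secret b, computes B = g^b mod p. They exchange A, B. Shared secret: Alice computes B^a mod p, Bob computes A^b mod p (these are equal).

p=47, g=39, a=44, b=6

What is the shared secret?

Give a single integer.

A = 39^44 mod 47  (bits of 44 = 101100)
  bit 0 = 1: r = r^2 * 39 mod 47 = 1^2 * 39 = 1*39 = 39
  bit 1 = 0: r = r^2 mod 47 = 39^2 = 17
  bit 2 = 1: r = r^2 * 39 mod 47 = 17^2 * 39 = 7*39 = 38
  bit 3 = 1: r = r^2 * 39 mod 47 = 38^2 * 39 = 34*39 = 10
  bit 4 = 0: r = r^2 mod 47 = 10^2 = 6
  bit 5 = 0: r = r^2 mod 47 = 6^2 = 36
  -> A = 36
B = 39^6 mod 47  (bits of 6 = 110)
  bit 0 = 1: r = r^2 * 39 mod 47 = 1^2 * 39 = 1*39 = 39
  bit 1 = 1: r = r^2 * 39 mod 47 = 39^2 * 39 = 17*39 = 5
  bit 2 = 0: r = r^2 mod 47 = 5^2 = 25
  -> B = 25
s = B^a = 25^44 mod 47  (bits of 44 = 101100)
  bit 0 = 1: r = r^2 * 25 mod 47 = 1^2 * 25 = 1*25 = 25
  bit 1 = 0: r = r^2 mod 47 = 25^2 = 14
  bit 2 = 1: r = r^2 * 25 mod 47 = 14^2 * 25 = 8*25 = 12
  bit 3 = 1: r = r^2 * 25 mod 47 = 12^2 * 25 = 3*25 = 28
  bit 4 = 0: r = r^2 mod 47 = 28^2 = 32
  bit 5 = 0: r = r^2 mod 47 = 32^2 = 37
  -> s = B^a = 37

Answer: 37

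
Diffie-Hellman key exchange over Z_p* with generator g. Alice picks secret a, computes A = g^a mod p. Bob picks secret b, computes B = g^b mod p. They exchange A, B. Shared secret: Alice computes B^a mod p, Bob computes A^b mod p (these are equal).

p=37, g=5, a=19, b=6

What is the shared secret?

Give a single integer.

A = 5^19 mod 37  (bits of 19 = 10011)
  bit 0 = 1: r = r^2 * 5 mod 37 = 1^2 * 5 = 1*5 = 5
  bit 1 = 0: r = r^2 mod 37 = 5^2 = 25
  bit 2 = 0: r = r^2 mod 37 = 25^2 = 33
  bit 3 = 1: r = r^2 * 5 mod 37 = 33^2 * 5 = 16*5 = 6
  bit 4 = 1: r = r^2 * 5 mod 37 = 6^2 * 5 = 36*5 = 32
  -> A = 32
B = 5^6 mod 37  (bits of 6 = 110)
  bit 0 = 1: r = r^2 * 5 mod 37 = 1^2 * 5 = 1*5 = 5
  bit 1 = 1: r = r^2 * 5 mod 37 = 5^2 * 5 = 25*5 = 14
  bit 2 = 0: r = r^2 mod 37 = 14^2 = 11
  -> B = 11
s = B^a = 11^19 mod 37  (bits of 19 = 10011)
  bit 0 = 1: r = r^2 * 11 mod 37 = 1^2 * 11 = 1*11 = 11
  bit 1 = 0: r = r^2 mod 37 = 11^2 = 10
  bit 2 = 0: r = r^2 mod 37 = 10^2 = 26
  bit 3 = 1: r = r^2 * 11 mod 37 = 26^2 * 11 = 10*11 = 36
  bit 4 = 1: r = r^2 * 11 mod 37 = 36^2 * 11 = 1*11 = 11
  -> s = B^a = 11

Answer: 11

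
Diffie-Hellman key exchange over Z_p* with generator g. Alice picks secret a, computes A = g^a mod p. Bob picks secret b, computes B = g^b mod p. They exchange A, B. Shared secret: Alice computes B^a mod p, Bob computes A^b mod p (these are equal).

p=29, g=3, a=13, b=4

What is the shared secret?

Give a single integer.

A = 3^13 mod 29  (bits of 13 = 1101)
  bit 0 = 1: r = r^2 * 3 mod 29 = 1^2 * 3 = 1*3 = 3
  bit 1 = 1: r = r^2 * 3 mod 29 = 3^2 * 3 = 9*3 = 27
  bit 2 = 0: r = r^2 mod 29 = 27^2 = 4
  bit 3 = 1: r = r^2 * 3 mod 29 = 4^2 * 3 = 16*3 = 19
  -> A = 19
B = 3^4 mod 29  (bits of 4 = 100)
  bit 0 = 1: r = r^2 * 3 mod 29 = 1^2 * 3 = 1*3 = 3
  bit 1 = 0: r = r^2 mod 29 = 3^2 = 9
  bit 2 = 0: r = r^2 mod 29 = 9^2 = 23
  -> B = 23
s = B^a = 23^13 mod 29  (bits of 13 = 1101)
  bit 0 = 1: r = r^2 * 23 mod 29 = 1^2 * 23 = 1*23 = 23
  bit 1 = 1: r = r^2 * 23 mod 29 = 23^2 * 23 = 7*23 = 16
  bit 2 = 0: r = r^2 mod 29 = 16^2 = 24
  bit 3 = 1: r = r^2 * 23 mod 29 = 24^2 * 23 = 25*23 = 24
  -> s = B^a = 24

Answer: 24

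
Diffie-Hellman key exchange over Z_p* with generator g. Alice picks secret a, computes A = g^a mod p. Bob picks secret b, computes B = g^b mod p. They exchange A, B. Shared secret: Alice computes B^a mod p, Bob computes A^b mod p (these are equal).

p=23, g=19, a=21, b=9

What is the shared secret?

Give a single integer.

Answer: 7

Derivation:
A = 19^21 mod 23  (bits of 21 = 10101)
  bit 0 = 1: r = r^2 * 19 mod 23 = 1^2 * 19 = 1*19 = 19
  bit 1 = 0: r = r^2 mod 23 = 19^2 = 16
  bit 2 = 1: r = r^2 * 19 mod 23 = 16^2 * 19 = 3*19 = 11
  bit 3 = 0: r = r^2 mod 23 = 11^2 = 6
  bit 4 = 1: r = r^2 * 19 mod 23 = 6^2 * 19 = 13*19 = 17
  -> A = 17
B = 19^9 mod 23  (bits of 9 = 1001)
  bit 0 = 1: r = r^2 * 19 mod 23 = 1^2 * 19 = 1*19 = 19
  bit 1 = 0: r = r^2 mod 23 = 19^2 = 16
  bit 2 = 0: r = r^2 mod 23 = 16^2 = 3
  bit 3 = 1: r = r^2 * 19 mod 23 = 3^2 * 19 = 9*19 = 10
  -> B = 10
s = B^a = 10^21 mod 23  (bits of 21 = 10101)
  bit 0 = 1: r = r^2 * 10 mod 23 = 1^2 * 10 = 1*10 = 10
  bit 1 = 0: r = r^2 mod 23 = 10^2 = 8
  bit 2 = 1: r = r^2 * 10 mod 23 = 8^2 * 10 = 18*10 = 19
  bit 3 = 0: r = r^2 mod 23 = 19^2 = 16
  bit 4 = 1: r = r^2 * 10 mod 23 = 16^2 * 10 = 3*10 = 7
  -> s = B^a = 7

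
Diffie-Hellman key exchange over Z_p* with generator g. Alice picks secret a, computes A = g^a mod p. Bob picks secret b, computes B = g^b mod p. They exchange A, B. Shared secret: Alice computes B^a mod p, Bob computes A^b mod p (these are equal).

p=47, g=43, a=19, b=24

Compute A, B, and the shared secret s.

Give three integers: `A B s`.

Answer: 38 4 9

Derivation:
A = 43^19 mod 47  (bits of 19 = 10011)
  bit 0 = 1: r = r^2 * 43 mod 47 = 1^2 * 43 = 1*43 = 43
  bit 1 = 0: r = r^2 mod 47 = 43^2 = 16
  bit 2 = 0: r = r^2 mod 47 = 16^2 = 21
  bit 3 = 1: r = r^2 * 43 mod 47 = 21^2 * 43 = 18*43 = 22
  bit 4 = 1: r = r^2 * 43 mod 47 = 22^2 * 43 = 14*43 = 38
  -> A = 38
B = 43^24 mod 47  (bits of 24 = 11000)
  bit 0 = 1: r = r^2 * 43 mod 47 = 1^2 * 43 = 1*43 = 43
  bit 1 = 1: r = r^2 * 43 mod 47 = 43^2 * 43 = 16*43 = 30
  bit 2 = 0: r = r^2 mod 47 = 30^2 = 7
  bit 3 = 0: r = r^2 mod 47 = 7^2 = 2
  bit 4 = 0: r = r^2 mod 47 = 2^2 = 4
  -> B = 4
s = B^a = 4^19 mod 47  (bits of 19 = 10011)
  bit 0 = 1: r = r^2 * 4 mod 47 = 1^2 * 4 = 1*4 = 4
  bit 1 = 0: r = r^2 mod 47 = 4^2 = 16
  bit 2 = 0: r = r^2 mod 47 = 16^2 = 21
  bit 3 = 1: r = r^2 * 4 mod 47 = 21^2 * 4 = 18*4 = 25
  bit 4 = 1: r = r^2 * 4 mod 47 = 25^2 * 4 = 14*4 = 9
  -> s = B^a = 9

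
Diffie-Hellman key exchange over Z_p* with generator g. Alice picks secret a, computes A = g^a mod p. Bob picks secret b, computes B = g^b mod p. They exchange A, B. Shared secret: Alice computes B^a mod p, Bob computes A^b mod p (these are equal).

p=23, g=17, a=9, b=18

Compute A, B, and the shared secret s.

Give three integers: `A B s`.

Answer: 7 3 18

Derivation:
A = 17^9 mod 23  (bits of 9 = 1001)
  bit 0 = 1: r = r^2 * 17 mod 23 = 1^2 * 17 = 1*17 = 17
  bit 1 = 0: r = r^2 mod 23 = 17^2 = 13
  bit 2 = 0: r = r^2 mod 23 = 13^2 = 8
  bit 3 = 1: r = r^2 * 17 mod 23 = 8^2 * 17 = 18*17 = 7
  -> A = 7
B = 17^18 mod 23  (bits of 18 = 10010)
  bit 0 = 1: r = r^2 * 17 mod 23 = 1^2 * 17 = 1*17 = 17
  bit 1 = 0: r = r^2 mod 23 = 17^2 = 13
  bit 2 = 0: r = r^2 mod 23 = 13^2 = 8
  bit 3 = 1: r = r^2 * 17 mod 23 = 8^2 * 17 = 18*17 = 7
  bit 4 = 0: r = r^2 mod 23 = 7^2 = 3
  -> B = 3
s = B^a = 3^9 mod 23  (bits of 9 = 1001)
  bit 0 = 1: r = r^2 * 3 mod 23 = 1^2 * 3 = 1*3 = 3
  bit 1 = 0: r = r^2 mod 23 = 3^2 = 9
  bit 2 = 0: r = r^2 mod 23 = 9^2 = 12
  bit 3 = 1: r = r^2 * 3 mod 23 = 12^2 * 3 = 6*3 = 18
  -> s = B^a = 18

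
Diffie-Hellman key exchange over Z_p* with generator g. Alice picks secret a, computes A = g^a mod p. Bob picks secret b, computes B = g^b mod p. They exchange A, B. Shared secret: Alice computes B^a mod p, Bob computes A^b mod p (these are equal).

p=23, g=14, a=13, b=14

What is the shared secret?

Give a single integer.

Answer: 3

Derivation:
A = 14^13 mod 23  (bits of 13 = 1101)
  bit 0 = 1: r = r^2 * 14 mod 23 = 1^2 * 14 = 1*14 = 14
  bit 1 = 1: r = r^2 * 14 mod 23 = 14^2 * 14 = 12*14 = 7
  bit 2 = 0: r = r^2 mod 23 = 7^2 = 3
  bit 3 = 1: r = r^2 * 14 mod 23 = 3^2 * 14 = 9*14 = 11
  -> A = 11
B = 14^14 mod 23  (bits of 14 = 1110)
  bit 0 = 1: r = r^2 * 14 mod 23 = 1^2 * 14 = 1*14 = 14
  bit 1 = 1: r = r^2 * 14 mod 23 = 14^2 * 14 = 12*14 = 7
  bit 2 = 1: r = r^2 * 14 mod 23 = 7^2 * 14 = 3*14 = 19
  bit 3 = 0: r = r^2 mod 23 = 19^2 = 16
  -> B = 16
s = B^a = 16^13 mod 23  (bits of 13 = 1101)
  bit 0 = 1: r = r^2 * 16 mod 23 = 1^2 * 16 = 1*16 = 16
  bit 1 = 1: r = r^2 * 16 mod 23 = 16^2 * 16 = 3*16 = 2
  bit 2 = 0: r = r^2 mod 23 = 2^2 = 4
  bit 3 = 1: r = r^2 * 16 mod 23 = 4^2 * 16 = 16*16 = 3
  -> s = B^a = 3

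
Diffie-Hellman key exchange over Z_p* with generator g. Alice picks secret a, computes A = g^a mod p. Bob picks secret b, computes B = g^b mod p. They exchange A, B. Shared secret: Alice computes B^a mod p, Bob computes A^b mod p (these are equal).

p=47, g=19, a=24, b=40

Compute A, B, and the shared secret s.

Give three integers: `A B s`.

Answer: 28 21 21

Derivation:
A = 19^24 mod 47  (bits of 24 = 11000)
  bit 0 = 1: r = r^2 * 19 mod 47 = 1^2 * 19 = 1*19 = 19
  bit 1 = 1: r = r^2 * 19 mod 47 = 19^2 * 19 = 32*19 = 44
  bit 2 = 0: r = r^2 mod 47 = 44^2 = 9
  bit 3 = 0: r = r^2 mod 47 = 9^2 = 34
  bit 4 = 0: r = r^2 mod 47 = 34^2 = 28
  -> A = 28
B = 19^40 mod 47  (bits of 40 = 101000)
  bit 0 = 1: r = r^2 * 19 mod 47 = 1^2 * 19 = 1*19 = 19
  bit 1 = 0: r = r^2 mod 47 = 19^2 = 32
  bit 2 = 1: r = r^2 * 19 mod 47 = 32^2 * 19 = 37*19 = 45
  bit 3 = 0: r = r^2 mod 47 = 45^2 = 4
  bit 4 = 0: r = r^2 mod 47 = 4^2 = 16
  bit 5 = 0: r = r^2 mod 47 = 16^2 = 21
  -> B = 21
s = B^a = 21^24 mod 47  (bits of 24 = 11000)
  bit 0 = 1: r = r^2 * 21 mod 47 = 1^2 * 21 = 1*21 = 21
  bit 1 = 1: r = r^2 * 21 mod 47 = 21^2 * 21 = 18*21 = 2
  bit 2 = 0: r = r^2 mod 47 = 2^2 = 4
  bit 3 = 0: r = r^2 mod 47 = 4^2 = 16
  bit 4 = 0: r = r^2 mod 47 = 16^2 = 21
  -> s = B^a = 21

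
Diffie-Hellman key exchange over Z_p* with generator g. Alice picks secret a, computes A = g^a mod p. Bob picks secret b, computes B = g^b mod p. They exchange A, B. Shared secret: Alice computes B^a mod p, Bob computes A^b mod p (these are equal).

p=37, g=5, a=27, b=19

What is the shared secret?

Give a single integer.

A = 5^27 mod 37  (bits of 27 = 11011)
  bit 0 = 1: r = r^2 * 5 mod 37 = 1^2 * 5 = 1*5 = 5
  bit 1 = 1: r = r^2 * 5 mod 37 = 5^2 * 5 = 25*5 = 14
  bit 2 = 0: r = r^2 mod 37 = 14^2 = 11
  bit 3 = 1: r = r^2 * 5 mod 37 = 11^2 * 5 = 10*5 = 13
  bit 4 = 1: r = r^2 * 5 mod 37 = 13^2 * 5 = 21*5 = 31
  -> A = 31
B = 5^19 mod 37  (bits of 19 = 10011)
  bit 0 = 1: r = r^2 * 5 mod 37 = 1^2 * 5 = 1*5 = 5
  bit 1 = 0: r = r^2 mod 37 = 5^2 = 25
  bit 2 = 0: r = r^2 mod 37 = 25^2 = 33
  bit 3 = 1: r = r^2 * 5 mod 37 = 33^2 * 5 = 16*5 = 6
  bit 4 = 1: r = r^2 * 5 mod 37 = 6^2 * 5 = 36*5 = 32
  -> B = 32
s = B^a = 32^27 mod 37  (bits of 27 = 11011)
  bit 0 = 1: r = r^2 * 32 mod 37 = 1^2 * 32 = 1*32 = 32
  bit 1 = 1: r = r^2 * 32 mod 37 = 32^2 * 32 = 25*32 = 23
  bit 2 = 0: r = r^2 mod 37 = 23^2 = 11
  bit 3 = 1: r = r^2 * 32 mod 37 = 11^2 * 32 = 10*32 = 24
  bit 4 = 1: r = r^2 * 32 mod 37 = 24^2 * 32 = 21*32 = 6
  -> s = B^a = 6

Answer: 6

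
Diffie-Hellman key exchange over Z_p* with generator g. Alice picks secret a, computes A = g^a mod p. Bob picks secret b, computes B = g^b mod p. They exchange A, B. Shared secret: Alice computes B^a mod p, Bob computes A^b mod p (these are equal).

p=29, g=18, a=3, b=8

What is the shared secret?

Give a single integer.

Answer: 7

Derivation:
A = 18^3 mod 29  (bits of 3 = 11)
  bit 0 = 1: r = r^2 * 18 mod 29 = 1^2 * 18 = 1*18 = 18
  bit 1 = 1: r = r^2 * 18 mod 29 = 18^2 * 18 = 5*18 = 3
  -> A = 3
B = 18^8 mod 29  (bits of 8 = 1000)
  bit 0 = 1: r = r^2 * 18 mod 29 = 1^2 * 18 = 1*18 = 18
  bit 1 = 0: r = r^2 mod 29 = 18^2 = 5
  bit 2 = 0: r = r^2 mod 29 = 5^2 = 25
  bit 3 = 0: r = r^2 mod 29 = 25^2 = 16
  -> B = 16
s = B^a = 16^3 mod 29  (bits of 3 = 11)
  bit 0 = 1: r = r^2 * 16 mod 29 = 1^2 * 16 = 1*16 = 16
  bit 1 = 1: r = r^2 * 16 mod 29 = 16^2 * 16 = 24*16 = 7
  -> s = B^a = 7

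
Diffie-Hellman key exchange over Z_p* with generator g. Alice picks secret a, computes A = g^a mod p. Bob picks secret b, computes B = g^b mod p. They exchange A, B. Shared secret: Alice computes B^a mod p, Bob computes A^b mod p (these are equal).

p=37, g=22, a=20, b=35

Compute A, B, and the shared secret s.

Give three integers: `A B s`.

A = 22^20 mod 37  (bits of 20 = 10100)
  bit 0 = 1: r = r^2 * 22 mod 37 = 1^2 * 22 = 1*22 = 22
  bit 1 = 0: r = r^2 mod 37 = 22^2 = 3
  bit 2 = 1: r = r^2 * 22 mod 37 = 3^2 * 22 = 9*22 = 13
  bit 3 = 0: r = r^2 mod 37 = 13^2 = 21
  bit 4 = 0: r = r^2 mod 37 = 21^2 = 34
  -> A = 34
B = 22^35 mod 37  (bits of 35 = 100011)
  bit 0 = 1: r = r^2 * 22 mod 37 = 1^2 * 22 = 1*22 = 22
  bit 1 = 0: r = r^2 mod 37 = 22^2 = 3
  bit 2 = 0: r = r^2 mod 37 = 3^2 = 9
  bit 3 = 0: r = r^2 mod 37 = 9^2 = 7
  bit 4 = 1: r = r^2 * 22 mod 37 = 7^2 * 22 = 12*22 = 5
  bit 5 = 1: r = r^2 * 22 mod 37 = 5^2 * 22 = 25*22 = 32
  -> B = 32
s = B^a = 32^20 mod 37  (bits of 20 = 10100)
  bit 0 = 1: r = r^2 * 32 mod 37 = 1^2 * 32 = 1*32 = 32
  bit 1 = 0: r = r^2 mod 37 = 32^2 = 25
  bit 2 = 1: r = r^2 * 32 mod 37 = 25^2 * 32 = 33*32 = 20
  bit 3 = 0: r = r^2 mod 37 = 20^2 = 30
  bit 4 = 0: r = r^2 mod 37 = 30^2 = 12
  -> s = B^a = 12

Answer: 34 32 12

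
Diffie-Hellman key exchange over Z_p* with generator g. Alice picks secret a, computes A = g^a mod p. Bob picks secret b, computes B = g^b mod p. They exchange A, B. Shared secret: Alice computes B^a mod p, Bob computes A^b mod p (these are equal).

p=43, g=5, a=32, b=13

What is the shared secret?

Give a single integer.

A = 5^32 mod 43  (bits of 32 = 100000)
  bit 0 = 1: r = r^2 * 5 mod 43 = 1^2 * 5 = 1*5 = 5
  bit 1 = 0: r = r^2 mod 43 = 5^2 = 25
  bit 2 = 0: r = r^2 mod 43 = 25^2 = 23
  bit 3 = 0: r = r^2 mod 43 = 23^2 = 13
  bit 4 = 0: r = r^2 mod 43 = 13^2 = 40
  bit 5 = 0: r = r^2 mod 43 = 40^2 = 9
  -> A = 9
B = 5^13 mod 43  (bits of 13 = 1101)
  bit 0 = 1: r = r^2 * 5 mod 43 = 1^2 * 5 = 1*5 = 5
  bit 1 = 1: r = r^2 * 5 mod 43 = 5^2 * 5 = 25*5 = 39
  bit 2 = 0: r = r^2 mod 43 = 39^2 = 16
  bit 3 = 1: r = r^2 * 5 mod 43 = 16^2 * 5 = 41*5 = 33
  -> B = 33
s = B^a = 33^32 mod 43  (bits of 32 = 100000)
  bit 0 = 1: r = r^2 * 33 mod 43 = 1^2 * 33 = 1*33 = 33
  bit 1 = 0: r = r^2 mod 43 = 33^2 = 14
  bit 2 = 0: r = r^2 mod 43 = 14^2 = 24
  bit 3 = 0: r = r^2 mod 43 = 24^2 = 17
  bit 4 = 0: r = r^2 mod 43 = 17^2 = 31
  bit 5 = 0: r = r^2 mod 43 = 31^2 = 15
  -> s = B^a = 15

Answer: 15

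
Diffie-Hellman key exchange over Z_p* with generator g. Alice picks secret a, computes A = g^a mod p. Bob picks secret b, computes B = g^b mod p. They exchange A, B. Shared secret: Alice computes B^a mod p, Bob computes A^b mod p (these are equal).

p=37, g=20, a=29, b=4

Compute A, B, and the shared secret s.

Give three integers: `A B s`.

A = 20^29 mod 37  (bits of 29 = 11101)
  bit 0 = 1: r = r^2 * 20 mod 37 = 1^2 * 20 = 1*20 = 20
  bit 1 = 1: r = r^2 * 20 mod 37 = 20^2 * 20 = 30*20 = 8
  bit 2 = 1: r = r^2 * 20 mod 37 = 8^2 * 20 = 27*20 = 22
  bit 3 = 0: r = r^2 mod 37 = 22^2 = 3
  bit 4 = 1: r = r^2 * 20 mod 37 = 3^2 * 20 = 9*20 = 32
  -> A = 32
B = 20^4 mod 37  (bits of 4 = 100)
  bit 0 = 1: r = r^2 * 20 mod 37 = 1^2 * 20 = 1*20 = 20
  bit 1 = 0: r = r^2 mod 37 = 20^2 = 30
  bit 2 = 0: r = r^2 mod 37 = 30^2 = 12
  -> B = 12
s = B^a = 12^29 mod 37  (bits of 29 = 11101)
  bit 0 = 1: r = r^2 * 12 mod 37 = 1^2 * 12 = 1*12 = 12
  bit 1 = 1: r = r^2 * 12 mod 37 = 12^2 * 12 = 33*12 = 26
  bit 2 = 1: r = r^2 * 12 mod 37 = 26^2 * 12 = 10*12 = 9
  bit 3 = 0: r = r^2 mod 37 = 9^2 = 7
  bit 4 = 1: r = r^2 * 12 mod 37 = 7^2 * 12 = 12*12 = 33
  -> s = B^a = 33

Answer: 32 12 33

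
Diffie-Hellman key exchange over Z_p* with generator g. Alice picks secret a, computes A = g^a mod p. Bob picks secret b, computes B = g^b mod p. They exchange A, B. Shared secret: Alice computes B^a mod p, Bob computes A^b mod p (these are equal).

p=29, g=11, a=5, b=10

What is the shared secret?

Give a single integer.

Answer: 13

Derivation:
A = 11^5 mod 29  (bits of 5 = 101)
  bit 0 = 1: r = r^2 * 11 mod 29 = 1^2 * 11 = 1*11 = 11
  bit 1 = 0: r = r^2 mod 29 = 11^2 = 5
  bit 2 = 1: r = r^2 * 11 mod 29 = 5^2 * 11 = 25*11 = 14
  -> A = 14
B = 11^10 mod 29  (bits of 10 = 1010)
  bit 0 = 1: r = r^2 * 11 mod 29 = 1^2 * 11 = 1*11 = 11
  bit 1 = 0: r = r^2 mod 29 = 11^2 = 5
  bit 2 = 1: r = r^2 * 11 mod 29 = 5^2 * 11 = 25*11 = 14
  bit 3 = 0: r = r^2 mod 29 = 14^2 = 22
  -> B = 22
s = B^a = 22^5 mod 29  (bits of 5 = 101)
  bit 0 = 1: r = r^2 * 22 mod 29 = 1^2 * 22 = 1*22 = 22
  bit 1 = 0: r = r^2 mod 29 = 22^2 = 20
  bit 2 = 1: r = r^2 * 22 mod 29 = 20^2 * 22 = 23*22 = 13
  -> s = B^a = 13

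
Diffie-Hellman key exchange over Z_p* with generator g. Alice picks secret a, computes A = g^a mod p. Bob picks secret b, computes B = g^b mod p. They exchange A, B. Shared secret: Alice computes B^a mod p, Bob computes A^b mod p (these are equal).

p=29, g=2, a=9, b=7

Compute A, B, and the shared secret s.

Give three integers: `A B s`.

A = 2^9 mod 29  (bits of 9 = 1001)
  bit 0 = 1: r = r^2 * 2 mod 29 = 1^2 * 2 = 1*2 = 2
  bit 1 = 0: r = r^2 mod 29 = 2^2 = 4
  bit 2 = 0: r = r^2 mod 29 = 4^2 = 16
  bit 3 = 1: r = r^2 * 2 mod 29 = 16^2 * 2 = 24*2 = 19
  -> A = 19
B = 2^7 mod 29  (bits of 7 = 111)
  bit 0 = 1: r = r^2 * 2 mod 29 = 1^2 * 2 = 1*2 = 2
  bit 1 = 1: r = r^2 * 2 mod 29 = 2^2 * 2 = 4*2 = 8
  bit 2 = 1: r = r^2 * 2 mod 29 = 8^2 * 2 = 6*2 = 12
  -> B = 12
s = B^a = 12^9 mod 29  (bits of 9 = 1001)
  bit 0 = 1: r = r^2 * 12 mod 29 = 1^2 * 12 = 1*12 = 12
  bit 1 = 0: r = r^2 mod 29 = 12^2 = 28
  bit 2 = 0: r = r^2 mod 29 = 28^2 = 1
  bit 3 = 1: r = r^2 * 12 mod 29 = 1^2 * 12 = 1*12 = 12
  -> s = B^a = 12

Answer: 19 12 12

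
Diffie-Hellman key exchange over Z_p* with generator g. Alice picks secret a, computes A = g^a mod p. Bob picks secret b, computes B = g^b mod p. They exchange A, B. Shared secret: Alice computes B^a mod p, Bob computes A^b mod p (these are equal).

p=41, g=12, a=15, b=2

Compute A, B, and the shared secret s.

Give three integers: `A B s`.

A = 12^15 mod 41  (bits of 15 = 1111)
  bit 0 = 1: r = r^2 * 12 mod 41 = 1^2 * 12 = 1*12 = 12
  bit 1 = 1: r = r^2 * 12 mod 41 = 12^2 * 12 = 21*12 = 6
  bit 2 = 1: r = r^2 * 12 mod 41 = 6^2 * 12 = 36*12 = 22
  bit 3 = 1: r = r^2 * 12 mod 41 = 22^2 * 12 = 33*12 = 27
  -> A = 27
B = 12^2 mod 41  (bits of 2 = 10)
  bit 0 = 1: r = r^2 * 12 mod 41 = 1^2 * 12 = 1*12 = 12
  bit 1 = 0: r = r^2 mod 41 = 12^2 = 21
  -> B = 21
s = B^a = 21^15 mod 41  (bits of 15 = 1111)
  bit 0 = 1: r = r^2 * 21 mod 41 = 1^2 * 21 = 1*21 = 21
  bit 1 = 1: r = r^2 * 21 mod 41 = 21^2 * 21 = 31*21 = 36
  bit 2 = 1: r = r^2 * 21 mod 41 = 36^2 * 21 = 25*21 = 33
  bit 3 = 1: r = r^2 * 21 mod 41 = 33^2 * 21 = 23*21 = 32
  -> s = B^a = 32

Answer: 27 21 32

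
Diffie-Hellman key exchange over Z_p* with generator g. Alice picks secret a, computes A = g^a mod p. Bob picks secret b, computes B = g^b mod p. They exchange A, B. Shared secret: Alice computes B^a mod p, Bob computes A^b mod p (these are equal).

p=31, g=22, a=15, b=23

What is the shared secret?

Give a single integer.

Answer: 30

Derivation:
A = 22^15 mod 31  (bits of 15 = 1111)
  bit 0 = 1: r = r^2 * 22 mod 31 = 1^2 * 22 = 1*22 = 22
  bit 1 = 1: r = r^2 * 22 mod 31 = 22^2 * 22 = 19*22 = 15
  bit 2 = 1: r = r^2 * 22 mod 31 = 15^2 * 22 = 8*22 = 21
  bit 3 = 1: r = r^2 * 22 mod 31 = 21^2 * 22 = 7*22 = 30
  -> A = 30
B = 22^23 mod 31  (bits of 23 = 10111)
  bit 0 = 1: r = r^2 * 22 mod 31 = 1^2 * 22 = 1*22 = 22
  bit 1 = 0: r = r^2 mod 31 = 22^2 = 19
  bit 2 = 1: r = r^2 * 22 mod 31 = 19^2 * 22 = 20*22 = 6
  bit 3 = 1: r = r^2 * 22 mod 31 = 6^2 * 22 = 5*22 = 17
  bit 4 = 1: r = r^2 * 22 mod 31 = 17^2 * 22 = 10*22 = 3
  -> B = 3
s = B^a = 3^15 mod 31  (bits of 15 = 1111)
  bit 0 = 1: r = r^2 * 3 mod 31 = 1^2 * 3 = 1*3 = 3
  bit 1 = 1: r = r^2 * 3 mod 31 = 3^2 * 3 = 9*3 = 27
  bit 2 = 1: r = r^2 * 3 mod 31 = 27^2 * 3 = 16*3 = 17
  bit 3 = 1: r = r^2 * 3 mod 31 = 17^2 * 3 = 10*3 = 30
  -> s = B^a = 30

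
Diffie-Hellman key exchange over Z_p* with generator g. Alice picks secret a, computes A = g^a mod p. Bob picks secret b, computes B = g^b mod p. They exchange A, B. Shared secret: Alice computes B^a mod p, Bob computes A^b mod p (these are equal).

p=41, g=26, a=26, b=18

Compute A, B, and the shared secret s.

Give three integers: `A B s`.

A = 26^26 mod 41  (bits of 26 = 11010)
  bit 0 = 1: r = r^2 * 26 mod 41 = 1^2 * 26 = 1*26 = 26
  bit 1 = 1: r = r^2 * 26 mod 41 = 26^2 * 26 = 20*26 = 28
  bit 2 = 0: r = r^2 mod 41 = 28^2 = 5
  bit 3 = 1: r = r^2 * 26 mod 41 = 5^2 * 26 = 25*26 = 35
  bit 4 = 0: r = r^2 mod 41 = 35^2 = 36
  -> A = 36
B = 26^18 mod 41  (bits of 18 = 10010)
  bit 0 = 1: r = r^2 * 26 mod 41 = 1^2 * 26 = 1*26 = 26
  bit 1 = 0: r = r^2 mod 41 = 26^2 = 20
  bit 2 = 0: r = r^2 mod 41 = 20^2 = 31
  bit 3 = 1: r = r^2 * 26 mod 41 = 31^2 * 26 = 18*26 = 17
  bit 4 = 0: r = r^2 mod 41 = 17^2 = 2
  -> B = 2
s = B^a = 2^26 mod 41  (bits of 26 = 11010)
  bit 0 = 1: r = r^2 * 2 mod 41 = 1^2 * 2 = 1*2 = 2
  bit 1 = 1: r = r^2 * 2 mod 41 = 2^2 * 2 = 4*2 = 8
  bit 2 = 0: r = r^2 mod 41 = 8^2 = 23
  bit 3 = 1: r = r^2 * 2 mod 41 = 23^2 * 2 = 37*2 = 33
  bit 4 = 0: r = r^2 mod 41 = 33^2 = 23
  -> s = B^a = 23

Answer: 36 2 23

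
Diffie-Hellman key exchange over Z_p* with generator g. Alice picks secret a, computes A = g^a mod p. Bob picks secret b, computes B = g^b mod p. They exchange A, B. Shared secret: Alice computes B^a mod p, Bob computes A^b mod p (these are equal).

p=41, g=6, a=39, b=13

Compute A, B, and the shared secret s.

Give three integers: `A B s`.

A = 6^39 mod 41  (bits of 39 = 100111)
  bit 0 = 1: r = r^2 * 6 mod 41 = 1^2 * 6 = 1*6 = 6
  bit 1 = 0: r = r^2 mod 41 = 6^2 = 36
  bit 2 = 0: r = r^2 mod 41 = 36^2 = 25
  bit 3 = 1: r = r^2 * 6 mod 41 = 25^2 * 6 = 10*6 = 19
  bit 4 = 1: r = r^2 * 6 mod 41 = 19^2 * 6 = 33*6 = 34
  bit 5 = 1: r = r^2 * 6 mod 41 = 34^2 * 6 = 8*6 = 7
  -> A = 7
B = 6^13 mod 41  (bits of 13 = 1101)
  bit 0 = 1: r = r^2 * 6 mod 41 = 1^2 * 6 = 1*6 = 6
  bit 1 = 1: r = r^2 * 6 mod 41 = 6^2 * 6 = 36*6 = 11
  bit 2 = 0: r = r^2 mod 41 = 11^2 = 39
  bit 3 = 1: r = r^2 * 6 mod 41 = 39^2 * 6 = 4*6 = 24
  -> B = 24
s = B^a = 24^39 mod 41  (bits of 39 = 100111)
  bit 0 = 1: r = r^2 * 24 mod 41 = 1^2 * 24 = 1*24 = 24
  bit 1 = 0: r = r^2 mod 41 = 24^2 = 2
  bit 2 = 0: r = r^2 mod 41 = 2^2 = 4
  bit 3 = 1: r = r^2 * 24 mod 41 = 4^2 * 24 = 16*24 = 15
  bit 4 = 1: r = r^2 * 24 mod 41 = 15^2 * 24 = 20*24 = 29
  bit 5 = 1: r = r^2 * 24 mod 41 = 29^2 * 24 = 21*24 = 12
  -> s = B^a = 12

Answer: 7 24 12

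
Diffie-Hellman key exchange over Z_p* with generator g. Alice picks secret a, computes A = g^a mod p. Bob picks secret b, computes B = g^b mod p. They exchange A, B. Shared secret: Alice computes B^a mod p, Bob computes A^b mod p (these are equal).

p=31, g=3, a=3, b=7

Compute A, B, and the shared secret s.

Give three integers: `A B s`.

A = 3^3 mod 31  (bits of 3 = 11)
  bit 0 = 1: r = r^2 * 3 mod 31 = 1^2 * 3 = 1*3 = 3
  bit 1 = 1: r = r^2 * 3 mod 31 = 3^2 * 3 = 9*3 = 27
  -> A = 27
B = 3^7 mod 31  (bits of 7 = 111)
  bit 0 = 1: r = r^2 * 3 mod 31 = 1^2 * 3 = 1*3 = 3
  bit 1 = 1: r = r^2 * 3 mod 31 = 3^2 * 3 = 9*3 = 27
  bit 2 = 1: r = r^2 * 3 mod 31 = 27^2 * 3 = 16*3 = 17
  -> B = 17
s = B^a = 17^3 mod 31  (bits of 3 = 11)
  bit 0 = 1: r = r^2 * 17 mod 31 = 1^2 * 17 = 1*17 = 17
  bit 1 = 1: r = r^2 * 17 mod 31 = 17^2 * 17 = 10*17 = 15
  -> s = B^a = 15

Answer: 27 17 15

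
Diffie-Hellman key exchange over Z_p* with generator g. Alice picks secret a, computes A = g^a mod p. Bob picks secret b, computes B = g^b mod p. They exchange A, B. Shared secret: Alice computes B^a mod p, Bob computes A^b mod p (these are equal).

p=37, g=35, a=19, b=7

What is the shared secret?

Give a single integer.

A = 35^19 mod 37  (bits of 19 = 10011)
  bit 0 = 1: r = r^2 * 35 mod 37 = 1^2 * 35 = 1*35 = 35
  bit 1 = 0: r = r^2 mod 37 = 35^2 = 4
  bit 2 = 0: r = r^2 mod 37 = 4^2 = 16
  bit 3 = 1: r = r^2 * 35 mod 37 = 16^2 * 35 = 34*35 = 6
  bit 4 = 1: r = r^2 * 35 mod 37 = 6^2 * 35 = 36*35 = 2
  -> A = 2
B = 35^7 mod 37  (bits of 7 = 111)
  bit 0 = 1: r = r^2 * 35 mod 37 = 1^2 * 35 = 1*35 = 35
  bit 1 = 1: r = r^2 * 35 mod 37 = 35^2 * 35 = 4*35 = 29
  bit 2 = 1: r = r^2 * 35 mod 37 = 29^2 * 35 = 27*35 = 20
  -> B = 20
s = B^a = 20^19 mod 37  (bits of 19 = 10011)
  bit 0 = 1: r = r^2 * 20 mod 37 = 1^2 * 20 = 1*20 = 20
  bit 1 = 0: r = r^2 mod 37 = 20^2 = 30
  bit 2 = 0: r = r^2 mod 37 = 30^2 = 12
  bit 3 = 1: r = r^2 * 20 mod 37 = 12^2 * 20 = 33*20 = 31
  bit 4 = 1: r = r^2 * 20 mod 37 = 31^2 * 20 = 36*20 = 17
  -> s = B^a = 17

Answer: 17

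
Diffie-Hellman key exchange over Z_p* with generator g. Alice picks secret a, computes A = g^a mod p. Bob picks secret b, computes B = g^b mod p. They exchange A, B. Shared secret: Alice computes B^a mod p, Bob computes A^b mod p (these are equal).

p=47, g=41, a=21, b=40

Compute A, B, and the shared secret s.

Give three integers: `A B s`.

Answer: 30 25 37

Derivation:
A = 41^21 mod 47  (bits of 21 = 10101)
  bit 0 = 1: r = r^2 * 41 mod 47 = 1^2 * 41 = 1*41 = 41
  bit 1 = 0: r = r^2 mod 47 = 41^2 = 36
  bit 2 = 1: r = r^2 * 41 mod 47 = 36^2 * 41 = 27*41 = 26
  bit 3 = 0: r = r^2 mod 47 = 26^2 = 18
  bit 4 = 1: r = r^2 * 41 mod 47 = 18^2 * 41 = 42*41 = 30
  -> A = 30
B = 41^40 mod 47  (bits of 40 = 101000)
  bit 0 = 1: r = r^2 * 41 mod 47 = 1^2 * 41 = 1*41 = 41
  bit 1 = 0: r = r^2 mod 47 = 41^2 = 36
  bit 2 = 1: r = r^2 * 41 mod 47 = 36^2 * 41 = 27*41 = 26
  bit 3 = 0: r = r^2 mod 47 = 26^2 = 18
  bit 4 = 0: r = r^2 mod 47 = 18^2 = 42
  bit 5 = 0: r = r^2 mod 47 = 42^2 = 25
  -> B = 25
s = B^a = 25^21 mod 47  (bits of 21 = 10101)
  bit 0 = 1: r = r^2 * 25 mod 47 = 1^2 * 25 = 1*25 = 25
  bit 1 = 0: r = r^2 mod 47 = 25^2 = 14
  bit 2 = 1: r = r^2 * 25 mod 47 = 14^2 * 25 = 8*25 = 12
  bit 3 = 0: r = r^2 mod 47 = 12^2 = 3
  bit 4 = 1: r = r^2 * 25 mod 47 = 3^2 * 25 = 9*25 = 37
  -> s = B^a = 37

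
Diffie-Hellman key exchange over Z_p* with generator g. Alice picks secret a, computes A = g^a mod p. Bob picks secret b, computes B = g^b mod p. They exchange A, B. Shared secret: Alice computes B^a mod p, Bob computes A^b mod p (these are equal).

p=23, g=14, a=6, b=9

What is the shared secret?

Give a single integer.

Answer: 18

Derivation:
A = 14^6 mod 23  (bits of 6 = 110)
  bit 0 = 1: r = r^2 * 14 mod 23 = 1^2 * 14 = 1*14 = 14
  bit 1 = 1: r = r^2 * 14 mod 23 = 14^2 * 14 = 12*14 = 7
  bit 2 = 0: r = r^2 mod 23 = 7^2 = 3
  -> A = 3
B = 14^9 mod 23  (bits of 9 = 1001)
  bit 0 = 1: r = r^2 * 14 mod 23 = 1^2 * 14 = 1*14 = 14
  bit 1 = 0: r = r^2 mod 23 = 14^2 = 12
  bit 2 = 0: r = r^2 mod 23 = 12^2 = 6
  bit 3 = 1: r = r^2 * 14 mod 23 = 6^2 * 14 = 13*14 = 21
  -> B = 21
s = B^a = 21^6 mod 23  (bits of 6 = 110)
  bit 0 = 1: r = r^2 * 21 mod 23 = 1^2 * 21 = 1*21 = 21
  bit 1 = 1: r = r^2 * 21 mod 23 = 21^2 * 21 = 4*21 = 15
  bit 2 = 0: r = r^2 mod 23 = 15^2 = 18
  -> s = B^a = 18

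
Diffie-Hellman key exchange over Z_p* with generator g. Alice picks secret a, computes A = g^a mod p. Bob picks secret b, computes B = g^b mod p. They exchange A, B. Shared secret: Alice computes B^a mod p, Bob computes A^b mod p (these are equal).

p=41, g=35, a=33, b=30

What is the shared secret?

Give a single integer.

Answer: 9

Derivation:
A = 35^33 mod 41  (bits of 33 = 100001)
  bit 0 = 1: r = r^2 * 35 mod 41 = 1^2 * 35 = 1*35 = 35
  bit 1 = 0: r = r^2 mod 41 = 35^2 = 36
  bit 2 = 0: r = r^2 mod 41 = 36^2 = 25
  bit 3 = 0: r = r^2 mod 41 = 25^2 = 10
  bit 4 = 0: r = r^2 mod 41 = 10^2 = 18
  bit 5 = 1: r = r^2 * 35 mod 41 = 18^2 * 35 = 37*35 = 24
  -> A = 24
B = 35^30 mod 41  (bits of 30 = 11110)
  bit 0 = 1: r = r^2 * 35 mod 41 = 1^2 * 35 = 1*35 = 35
  bit 1 = 1: r = r^2 * 35 mod 41 = 35^2 * 35 = 36*35 = 30
  bit 2 = 1: r = r^2 * 35 mod 41 = 30^2 * 35 = 39*35 = 12
  bit 3 = 1: r = r^2 * 35 mod 41 = 12^2 * 35 = 21*35 = 38
  bit 4 = 0: r = r^2 mod 41 = 38^2 = 9
  -> B = 9
s = B^a = 9^33 mod 41  (bits of 33 = 100001)
  bit 0 = 1: r = r^2 * 9 mod 41 = 1^2 * 9 = 1*9 = 9
  bit 1 = 0: r = r^2 mod 41 = 9^2 = 40
  bit 2 = 0: r = r^2 mod 41 = 40^2 = 1
  bit 3 = 0: r = r^2 mod 41 = 1^2 = 1
  bit 4 = 0: r = r^2 mod 41 = 1^2 = 1
  bit 5 = 1: r = r^2 * 9 mod 41 = 1^2 * 9 = 1*9 = 9
  -> s = B^a = 9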